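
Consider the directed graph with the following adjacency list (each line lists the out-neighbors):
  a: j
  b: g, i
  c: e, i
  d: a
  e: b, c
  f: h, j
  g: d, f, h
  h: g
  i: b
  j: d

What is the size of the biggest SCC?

3

{a, d, j} are all mutually reachable — one SCC of size 3.
{f, g, h} are all mutually reachable — one SCC of size 3.
{c, e} are all mutually reachable — one SCC of size 2.
{b, i} are all mutually reachable — one SCC of size 2.
The largest has 3 vertices.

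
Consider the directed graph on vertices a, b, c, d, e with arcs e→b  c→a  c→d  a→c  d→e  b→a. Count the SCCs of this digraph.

{a, b, c, d, e} are all mutually reachable — one SCC of size 5.
That gives 1 strongly connected component.

1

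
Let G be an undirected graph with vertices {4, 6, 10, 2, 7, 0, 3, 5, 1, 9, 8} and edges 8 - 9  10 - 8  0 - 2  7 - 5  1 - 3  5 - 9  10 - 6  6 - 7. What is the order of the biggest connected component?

4 is isolated — a component by itself.
Starting from 1 we can reach 1, 3. That is one component of size 2.
Starting from 0 we can reach 0, 2. That is one component of size 2.
Starting from 5 we can reach 5, 6, 7, 8, 9, 10. That is one component of size 6.
The largest has 6 vertices.

6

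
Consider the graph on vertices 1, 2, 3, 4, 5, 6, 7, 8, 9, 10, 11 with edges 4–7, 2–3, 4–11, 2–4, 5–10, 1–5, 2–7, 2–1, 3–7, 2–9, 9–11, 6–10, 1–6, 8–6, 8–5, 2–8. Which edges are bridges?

The edges on the cycle 8-5-10-6-8 are not bridges since each lies on that cycle.
Every edge lies on some cycle, so there are no bridges.

none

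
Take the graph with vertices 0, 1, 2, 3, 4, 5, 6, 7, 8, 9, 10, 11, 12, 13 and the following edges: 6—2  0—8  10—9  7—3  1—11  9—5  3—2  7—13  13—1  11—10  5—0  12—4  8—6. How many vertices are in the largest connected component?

12

Starting from 4 we can reach 4, 12. That is one component of size 2.
Starting from 0 we can reach 0, 1, 2, 3, 5, 6, 7, 8, 9, 10, 11, 13. That is one component of size 12.
The largest has 12 vertices.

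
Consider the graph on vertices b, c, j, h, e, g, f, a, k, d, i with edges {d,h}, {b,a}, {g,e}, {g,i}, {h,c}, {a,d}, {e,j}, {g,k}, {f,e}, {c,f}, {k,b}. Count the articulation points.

2

Removing e increases the component count from 1 to 2, so e is a cut vertex.
Removing g increases the component count from 1 to 2, so g is a cut vertex.
By contrast removing b leaves 1 component; it is not a cut vertex. No other vertex is a cut vertex either.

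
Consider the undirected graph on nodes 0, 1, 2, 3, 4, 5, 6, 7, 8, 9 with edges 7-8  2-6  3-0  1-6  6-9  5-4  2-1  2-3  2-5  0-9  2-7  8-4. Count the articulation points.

1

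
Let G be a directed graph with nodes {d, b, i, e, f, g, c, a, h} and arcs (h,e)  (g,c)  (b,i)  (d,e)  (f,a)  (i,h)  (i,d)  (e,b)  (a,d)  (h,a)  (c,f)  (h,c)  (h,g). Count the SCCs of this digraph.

1

{a, b, c, d, e, f, g, h, i} are all mutually reachable — one SCC of size 9.
That gives 1 strongly connected component.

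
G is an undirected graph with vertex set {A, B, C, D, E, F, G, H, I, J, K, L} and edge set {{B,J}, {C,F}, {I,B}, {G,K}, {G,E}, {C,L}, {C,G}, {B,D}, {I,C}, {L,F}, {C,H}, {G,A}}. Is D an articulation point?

No

Deleting D leaves 1 component (was 1), so D is not a cut vertex.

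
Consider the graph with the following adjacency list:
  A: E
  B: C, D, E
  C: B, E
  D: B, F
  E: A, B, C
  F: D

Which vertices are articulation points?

Removing B increases the component count from 1 to 2, so B is a cut vertex.
Removing D increases the component count from 1 to 2, so D is a cut vertex.
Removing E increases the component count from 1 to 2, so E is a cut vertex.
By contrast removing F leaves 1 component; it is not a cut vertex. No other vertex is a cut vertex either.

B, D, E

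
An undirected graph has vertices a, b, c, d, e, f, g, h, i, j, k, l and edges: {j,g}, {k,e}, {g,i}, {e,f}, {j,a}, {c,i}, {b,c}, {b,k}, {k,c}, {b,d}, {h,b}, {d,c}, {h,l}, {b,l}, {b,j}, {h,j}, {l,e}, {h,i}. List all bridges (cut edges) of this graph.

a-j, e-f

The edges on the cycle h-b-k-e-l-h are not bridges since each lies on that cycle.
But removing a–j disconnects a from j; removing e–f disconnects e from f — these are bridges.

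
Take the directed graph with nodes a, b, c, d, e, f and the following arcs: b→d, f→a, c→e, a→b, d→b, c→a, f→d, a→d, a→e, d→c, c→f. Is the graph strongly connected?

There is no directed path from e to f, so the graph is not strongly connected.

No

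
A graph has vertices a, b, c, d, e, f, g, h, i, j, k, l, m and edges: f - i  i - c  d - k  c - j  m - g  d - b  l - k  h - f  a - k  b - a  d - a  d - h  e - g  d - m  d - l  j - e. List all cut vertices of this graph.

d

Removing d increases the component count from 1 to 2, so d is a cut vertex.
By contrast removing j leaves 1 component; it is not a cut vertex. No other vertex is a cut vertex either.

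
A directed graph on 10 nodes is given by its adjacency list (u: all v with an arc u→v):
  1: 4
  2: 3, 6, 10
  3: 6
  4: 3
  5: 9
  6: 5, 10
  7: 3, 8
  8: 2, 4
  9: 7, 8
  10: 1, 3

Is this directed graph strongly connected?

Yes

From 1 we can reach every vertex (1, 2, 3, 4, 5, 6, 7, 8, 9, 10), and every vertex can reach 1 (1, 2, 3, 4, 5, 6, 7, 8, 9, 10). So the whole graph is one strongly connected component.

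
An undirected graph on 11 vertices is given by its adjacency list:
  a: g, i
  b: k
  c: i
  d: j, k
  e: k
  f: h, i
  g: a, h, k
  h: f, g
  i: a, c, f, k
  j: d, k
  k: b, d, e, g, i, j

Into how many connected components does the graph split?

1

Starting from a we can reach a, b, c, d, e, f, g, h, i, j, k. That is one component of size 11.
Total: 1 component.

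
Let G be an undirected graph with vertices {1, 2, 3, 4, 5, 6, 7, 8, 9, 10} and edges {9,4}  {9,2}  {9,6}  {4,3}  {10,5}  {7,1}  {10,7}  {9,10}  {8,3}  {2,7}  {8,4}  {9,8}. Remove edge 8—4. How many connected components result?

8 and 4 are still connected via 8-9-4, so the component count stays at 1.

1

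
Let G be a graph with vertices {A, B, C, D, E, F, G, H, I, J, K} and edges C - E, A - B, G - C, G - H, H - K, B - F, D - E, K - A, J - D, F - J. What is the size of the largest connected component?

10

I is isolated — a component by itself.
Starting from A we can reach A, B, C, D, E, F, G, H, J, K. That is one component of size 10.
The largest has 10 vertices.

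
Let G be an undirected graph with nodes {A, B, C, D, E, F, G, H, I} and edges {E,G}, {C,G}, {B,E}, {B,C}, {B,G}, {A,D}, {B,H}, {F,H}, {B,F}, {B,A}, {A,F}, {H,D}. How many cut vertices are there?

Removing B increases the component count from 2 to 3, so B is a cut vertex.
By contrast removing G leaves 2 components; it is not a cut vertex. No other vertex is a cut vertex either.

1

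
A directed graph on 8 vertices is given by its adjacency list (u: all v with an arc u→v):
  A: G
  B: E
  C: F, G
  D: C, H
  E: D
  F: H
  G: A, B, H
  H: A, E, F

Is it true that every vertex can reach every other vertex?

Yes

From G we can reach every vertex (A, B, C, D, E, F, G, H), and every vertex can reach G (A, B, C, D, E, F, G, H). So the whole graph is one strongly connected component.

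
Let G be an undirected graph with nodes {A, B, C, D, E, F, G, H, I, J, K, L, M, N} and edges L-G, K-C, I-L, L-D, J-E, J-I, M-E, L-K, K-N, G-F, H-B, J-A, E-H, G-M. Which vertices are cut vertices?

E, G, H, J, K, L

Removing E increases the component count from 1 to 2, so E is a cut vertex.
Removing G increases the component count from 1 to 2, so G is a cut vertex.
Removing H increases the component count from 1 to 2, so H is a cut vertex.
Likewise J, K, L are cut vertices.
By contrast removing M leaves 1 component; it is not a cut vertex. No other vertex is a cut vertex either.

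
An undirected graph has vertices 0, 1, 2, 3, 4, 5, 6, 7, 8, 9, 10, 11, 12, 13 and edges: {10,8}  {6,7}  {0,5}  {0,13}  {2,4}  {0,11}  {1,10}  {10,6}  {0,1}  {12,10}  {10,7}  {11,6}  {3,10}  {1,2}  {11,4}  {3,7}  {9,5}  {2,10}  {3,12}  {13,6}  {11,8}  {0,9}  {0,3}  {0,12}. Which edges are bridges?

The edges on the cycle 0-9-5-0 are not bridges since each lies on that cycle.
Every edge lies on some cycle, so there are no bridges.

none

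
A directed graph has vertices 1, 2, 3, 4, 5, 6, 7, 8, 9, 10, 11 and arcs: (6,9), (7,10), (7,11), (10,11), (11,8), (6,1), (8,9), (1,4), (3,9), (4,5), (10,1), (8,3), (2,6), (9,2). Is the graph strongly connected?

No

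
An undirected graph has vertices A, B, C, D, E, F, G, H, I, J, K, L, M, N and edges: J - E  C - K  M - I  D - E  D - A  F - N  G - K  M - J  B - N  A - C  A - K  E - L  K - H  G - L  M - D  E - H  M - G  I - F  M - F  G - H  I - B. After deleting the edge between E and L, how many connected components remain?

1

E and L are still connected via E-H-G-L, so the component count stays at 1.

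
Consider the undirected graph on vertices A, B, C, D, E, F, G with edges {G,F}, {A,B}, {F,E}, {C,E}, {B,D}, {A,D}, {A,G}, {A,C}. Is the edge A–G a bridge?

After removing A–G, the path A-C-E-F-G still connects them, so the edge is not a bridge.

No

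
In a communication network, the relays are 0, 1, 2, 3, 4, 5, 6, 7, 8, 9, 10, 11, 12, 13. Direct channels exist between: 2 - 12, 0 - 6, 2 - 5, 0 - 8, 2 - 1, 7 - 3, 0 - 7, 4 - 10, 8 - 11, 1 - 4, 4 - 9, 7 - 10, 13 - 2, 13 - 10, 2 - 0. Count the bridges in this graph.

7

The edges on the cycle 2-0-7-10-4-1-2 are not bridges since each lies on that cycle.
But removing 7 - 3 disconnects 7 from 3; removing 0 - 8 disconnects 0 from 8; removing 9 - 4 disconnects 9 from 4; removing 0 - 6 disconnects 0 from 6 — these are bridges.
In total 7 edges are bridges.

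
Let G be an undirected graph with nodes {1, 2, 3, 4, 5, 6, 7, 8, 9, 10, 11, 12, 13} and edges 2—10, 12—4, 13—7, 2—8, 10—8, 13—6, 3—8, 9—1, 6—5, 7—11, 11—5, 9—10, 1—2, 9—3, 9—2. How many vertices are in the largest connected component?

6

Starting from 4 we can reach 4, 12. That is one component of size 2.
Starting from 5 we can reach 5, 6, 7, 11, 13. That is one component of size 5.
Starting from 1 we can reach 1, 2, 3, 8, 9, 10. That is one component of size 6.
The largest has 6 vertices.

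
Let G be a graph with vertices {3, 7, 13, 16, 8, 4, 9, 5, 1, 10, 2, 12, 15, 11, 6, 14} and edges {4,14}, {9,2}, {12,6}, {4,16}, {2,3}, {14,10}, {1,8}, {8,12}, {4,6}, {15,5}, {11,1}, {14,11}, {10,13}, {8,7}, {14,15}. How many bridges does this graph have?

The edges on the cycle 4-14-11-1-8-12-6-4 are not bridges since each lies on that cycle.
But removing 14 - 10 disconnects 14 from 10; removing 9 - 2 disconnects 9 from 2; removing 13 - 10 disconnects 13 from 10; removing 15 - 5 disconnects 15 from 5 — these are bridges.
In total 8 edges are bridges.

8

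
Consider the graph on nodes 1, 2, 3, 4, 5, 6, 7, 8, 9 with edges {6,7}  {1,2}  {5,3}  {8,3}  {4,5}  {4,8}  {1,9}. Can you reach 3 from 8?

From 8 we can reach 3, 4, 5, 8, which includes 3.

Yes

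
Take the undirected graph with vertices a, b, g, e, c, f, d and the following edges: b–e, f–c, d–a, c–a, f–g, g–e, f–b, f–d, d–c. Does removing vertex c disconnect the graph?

No

Deleting c leaves 1 component (was 1) (its neighbors a, d, f remain connected to each other), so c is not a cut vertex.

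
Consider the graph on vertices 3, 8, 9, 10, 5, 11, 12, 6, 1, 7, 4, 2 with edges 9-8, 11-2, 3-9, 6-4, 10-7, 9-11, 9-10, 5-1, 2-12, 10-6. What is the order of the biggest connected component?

10

Starting from 1 we can reach 1, 5. That is one component of size 2.
Starting from 2 we can reach 2, 3, 4, 6, 7, 8, 9, 10, 11, 12. That is one component of size 10.
The largest has 10 vertices.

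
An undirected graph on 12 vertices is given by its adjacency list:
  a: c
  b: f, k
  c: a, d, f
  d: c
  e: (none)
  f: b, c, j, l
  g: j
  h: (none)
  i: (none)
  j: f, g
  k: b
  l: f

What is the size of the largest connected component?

i is isolated — a component by itself.
h is isolated — a component by itself.
e is isolated — a component by itself.
Starting from a we can reach a, b, c, d, f, g, j, k, l. That is one component of size 9.
The largest has 9 vertices.

9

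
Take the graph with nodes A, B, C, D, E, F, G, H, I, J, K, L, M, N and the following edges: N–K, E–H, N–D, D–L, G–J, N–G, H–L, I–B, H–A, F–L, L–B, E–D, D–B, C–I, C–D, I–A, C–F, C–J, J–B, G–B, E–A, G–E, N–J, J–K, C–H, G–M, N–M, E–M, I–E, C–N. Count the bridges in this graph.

The edges on the cycle C-N-G-E-H-L-B-I-C are not bridges since each lies on that cycle.
Every edge lies on some cycle, so there are no bridges.

0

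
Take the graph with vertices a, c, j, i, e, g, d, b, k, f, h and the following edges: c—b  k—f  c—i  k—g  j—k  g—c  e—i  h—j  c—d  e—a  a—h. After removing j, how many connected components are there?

With j gone, the remaining components are: {a, b, c, d, e, f, g, h, i, k}.
That is 1 component.

1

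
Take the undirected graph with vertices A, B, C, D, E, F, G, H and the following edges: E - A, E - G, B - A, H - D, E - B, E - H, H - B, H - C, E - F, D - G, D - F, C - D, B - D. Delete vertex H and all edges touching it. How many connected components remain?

1

With H gone, the remaining components are: {A, B, C, D, E, F, G}.
That is 1 component.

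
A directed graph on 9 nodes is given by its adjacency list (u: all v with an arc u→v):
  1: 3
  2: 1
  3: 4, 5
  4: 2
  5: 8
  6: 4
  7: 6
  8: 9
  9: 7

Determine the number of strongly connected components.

1

{1, 2, 3, 4, 5, 6, 7, 8, 9} are all mutually reachable — one SCC of size 9.
That gives 1 strongly connected component.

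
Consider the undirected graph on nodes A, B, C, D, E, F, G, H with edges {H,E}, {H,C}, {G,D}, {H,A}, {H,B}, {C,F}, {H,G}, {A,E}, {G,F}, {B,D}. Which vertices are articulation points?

H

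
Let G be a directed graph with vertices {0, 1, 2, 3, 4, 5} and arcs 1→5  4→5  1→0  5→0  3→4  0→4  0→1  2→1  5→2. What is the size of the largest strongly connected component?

{0, 1, 2, 4, 5} are all mutually reachable — one SCC of size 5.
{3} is an SCC by itself.
The largest has 5 vertices.

5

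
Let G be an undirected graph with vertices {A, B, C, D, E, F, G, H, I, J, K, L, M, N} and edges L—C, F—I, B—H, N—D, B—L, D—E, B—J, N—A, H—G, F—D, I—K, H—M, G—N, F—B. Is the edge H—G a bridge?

After removing H—G, the path H-B-F-D-N-G still connects them, so the edge is not a bridge.

No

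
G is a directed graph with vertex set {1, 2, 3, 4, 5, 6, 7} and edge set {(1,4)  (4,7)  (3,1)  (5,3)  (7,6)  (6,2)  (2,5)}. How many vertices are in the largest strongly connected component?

7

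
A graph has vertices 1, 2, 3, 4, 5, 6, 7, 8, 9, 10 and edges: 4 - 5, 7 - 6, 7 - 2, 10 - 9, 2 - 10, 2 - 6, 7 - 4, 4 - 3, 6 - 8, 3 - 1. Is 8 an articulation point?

No

Deleting 8 leaves 1 component (was 1), so 8 is not a cut vertex.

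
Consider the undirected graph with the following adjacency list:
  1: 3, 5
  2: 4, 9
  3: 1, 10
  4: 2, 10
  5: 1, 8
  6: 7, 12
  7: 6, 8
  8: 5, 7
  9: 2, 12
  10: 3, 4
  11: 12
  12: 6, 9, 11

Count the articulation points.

Removing 12 increases the component count from 1 to 2, so 12 is a cut vertex.
By contrast removing 5 leaves 1 component; it is not a cut vertex. No other vertex is a cut vertex either.

1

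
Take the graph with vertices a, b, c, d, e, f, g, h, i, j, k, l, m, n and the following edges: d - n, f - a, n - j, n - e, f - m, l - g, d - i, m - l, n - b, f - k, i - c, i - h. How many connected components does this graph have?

2

Starting from a we can reach a, f, g, k, l, m. That is one component of size 6.
Starting from b we can reach b, c, d, e, h, i, j, n. That is one component of size 8.
Total: 2 components.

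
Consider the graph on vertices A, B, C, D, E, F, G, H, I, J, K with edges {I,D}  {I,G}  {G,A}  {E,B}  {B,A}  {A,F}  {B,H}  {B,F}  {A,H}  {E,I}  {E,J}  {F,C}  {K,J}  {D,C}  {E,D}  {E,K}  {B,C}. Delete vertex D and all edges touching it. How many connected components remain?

1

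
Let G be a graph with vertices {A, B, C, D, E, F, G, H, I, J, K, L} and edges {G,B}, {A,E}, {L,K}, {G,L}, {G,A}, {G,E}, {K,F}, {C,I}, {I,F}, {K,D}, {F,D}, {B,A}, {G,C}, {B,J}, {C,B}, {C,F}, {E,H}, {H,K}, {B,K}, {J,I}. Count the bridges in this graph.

The edges on the cycle G-L-K-B-G are not bridges since each lies on that cycle.
Every edge lies on some cycle, so there are no bridges.

0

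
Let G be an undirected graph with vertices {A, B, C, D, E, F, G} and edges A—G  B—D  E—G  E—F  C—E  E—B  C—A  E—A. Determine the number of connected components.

Starting from A we can reach A, B, C, D, E, F, G. That is one component of size 7.
Total: 1 component.

1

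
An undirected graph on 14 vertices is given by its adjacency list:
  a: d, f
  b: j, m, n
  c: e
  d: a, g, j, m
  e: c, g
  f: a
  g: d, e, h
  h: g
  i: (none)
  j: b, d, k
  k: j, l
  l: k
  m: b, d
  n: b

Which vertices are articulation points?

Removing a increases the component count from 2 to 3, so a is a cut vertex.
Removing b increases the component count from 2 to 3, so b is a cut vertex.
Removing d increases the component count from 2 to 4, so d is a cut vertex.
Likewise e, g, j, k are cut vertices.
By contrast removing l leaves 2 components; it is not a cut vertex. No other vertex is a cut vertex either.

a, b, d, e, g, j, k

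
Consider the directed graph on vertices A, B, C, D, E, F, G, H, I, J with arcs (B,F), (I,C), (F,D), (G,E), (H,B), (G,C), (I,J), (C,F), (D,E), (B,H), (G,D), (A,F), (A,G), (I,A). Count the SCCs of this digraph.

{B, H} are all mutually reachable — one SCC of size 2.
{I} is an SCC by itself.
{C} is an SCC by itself.
{G} is an SCC by itself.
{A} is an SCC by itself.
(and 4 more singleton SCCs)
That gives 9 strongly connected components.

9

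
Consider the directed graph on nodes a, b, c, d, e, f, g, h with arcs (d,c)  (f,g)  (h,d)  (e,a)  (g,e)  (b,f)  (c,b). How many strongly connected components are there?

8

{a} is an SCC by itself.
{c} is an SCC by itself.
{g} is an SCC by itself.
{h} is an SCC by itself.
{f} is an SCC by itself.
(and 3 more singleton SCCs)
That gives 8 strongly connected components.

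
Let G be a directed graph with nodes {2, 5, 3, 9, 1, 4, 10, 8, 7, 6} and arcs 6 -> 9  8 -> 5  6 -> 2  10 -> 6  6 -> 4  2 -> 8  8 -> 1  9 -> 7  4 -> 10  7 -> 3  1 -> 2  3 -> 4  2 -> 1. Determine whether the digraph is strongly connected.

There is no directed path from 5 to 3, so the graph is not strongly connected.

No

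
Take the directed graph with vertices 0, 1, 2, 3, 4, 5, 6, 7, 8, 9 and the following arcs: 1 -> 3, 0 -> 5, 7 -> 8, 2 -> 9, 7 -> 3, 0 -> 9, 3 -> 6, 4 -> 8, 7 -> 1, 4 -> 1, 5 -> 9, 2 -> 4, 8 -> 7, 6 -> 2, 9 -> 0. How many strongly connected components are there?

{1, 2, 3, 4, 6, 7, 8} are all mutually reachable — one SCC of size 7.
{0, 5, 9} are all mutually reachable — one SCC of size 3.
That gives 2 strongly connected components.

2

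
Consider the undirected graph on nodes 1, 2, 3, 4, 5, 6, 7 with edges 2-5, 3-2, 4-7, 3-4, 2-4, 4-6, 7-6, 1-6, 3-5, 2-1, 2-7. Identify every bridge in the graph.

The edges on the cycle 3-2-5-3 are not bridges since each lies on that cycle.
Every edge lies on some cycle, so there are no bridges.

none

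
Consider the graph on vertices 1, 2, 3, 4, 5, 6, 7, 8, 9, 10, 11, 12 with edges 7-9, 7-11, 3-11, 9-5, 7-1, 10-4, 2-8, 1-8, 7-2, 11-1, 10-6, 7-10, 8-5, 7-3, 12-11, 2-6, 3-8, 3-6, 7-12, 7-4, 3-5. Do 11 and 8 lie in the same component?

From 11 we can reach 1, 2, 3, 4, 5, 6, 7, 8, 9, 10, 11, 12, which includes 8.

Yes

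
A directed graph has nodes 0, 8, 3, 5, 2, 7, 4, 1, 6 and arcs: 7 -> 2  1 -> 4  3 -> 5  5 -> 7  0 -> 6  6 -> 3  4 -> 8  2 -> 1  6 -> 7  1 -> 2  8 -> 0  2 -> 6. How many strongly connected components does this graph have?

{0, 1, 2, 3, 4, 5, 6, 7, 8} are all mutually reachable — one SCC of size 9.
That gives 1 strongly connected component.

1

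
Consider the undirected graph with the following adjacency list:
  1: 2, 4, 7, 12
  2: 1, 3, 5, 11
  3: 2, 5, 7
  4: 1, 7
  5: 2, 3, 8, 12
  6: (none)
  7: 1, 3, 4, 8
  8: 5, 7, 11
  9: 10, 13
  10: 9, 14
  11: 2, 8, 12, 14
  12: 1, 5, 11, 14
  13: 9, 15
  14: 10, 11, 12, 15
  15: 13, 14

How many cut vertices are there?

1

Removing 14 increases the component count from 2 to 3, so 14 is a cut vertex.
By contrast removing 3 leaves 2 components; it is not a cut vertex. No other vertex is a cut vertex either.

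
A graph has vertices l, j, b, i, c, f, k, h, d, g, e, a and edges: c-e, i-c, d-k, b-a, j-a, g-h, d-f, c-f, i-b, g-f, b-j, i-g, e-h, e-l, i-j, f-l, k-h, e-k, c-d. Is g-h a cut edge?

No

After removing g-h, the path g-i-c-e-h still connects them, so the edge is not a bridge.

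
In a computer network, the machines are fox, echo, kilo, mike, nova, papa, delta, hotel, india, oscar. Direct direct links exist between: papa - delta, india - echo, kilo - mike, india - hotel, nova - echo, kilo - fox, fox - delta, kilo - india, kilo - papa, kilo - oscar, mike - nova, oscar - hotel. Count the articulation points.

1

Removing kilo increases the component count from 1 to 2, so kilo is a cut vertex.
By contrast removing oscar leaves 1 component; it is not a cut vertex. No other vertex is a cut vertex either.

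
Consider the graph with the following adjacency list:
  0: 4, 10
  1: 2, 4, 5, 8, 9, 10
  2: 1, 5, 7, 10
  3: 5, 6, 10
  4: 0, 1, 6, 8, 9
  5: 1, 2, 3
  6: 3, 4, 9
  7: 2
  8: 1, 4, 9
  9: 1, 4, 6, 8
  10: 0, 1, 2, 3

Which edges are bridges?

2-7

The edges on the cycle 6-3-10-2-1-8-4-6 are not bridges since each lies on that cycle.
But removing 2-7 disconnects 2 from 7 — this is a bridge.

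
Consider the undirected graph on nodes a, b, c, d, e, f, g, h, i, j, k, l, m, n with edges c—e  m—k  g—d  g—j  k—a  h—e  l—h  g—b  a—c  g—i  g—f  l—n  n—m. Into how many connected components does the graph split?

2

Starting from b we can reach b, d, f, g, i, j. That is one component of size 6.
Starting from a we can reach a, c, e, h, k, l, m, n. That is one component of size 8.
Total: 2 components.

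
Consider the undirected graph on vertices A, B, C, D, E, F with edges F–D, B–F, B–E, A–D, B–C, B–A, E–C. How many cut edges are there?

0

The edges on the cycle B-E-C-B are not bridges since each lies on that cycle.
Every edge lies on some cycle, so there are no bridges.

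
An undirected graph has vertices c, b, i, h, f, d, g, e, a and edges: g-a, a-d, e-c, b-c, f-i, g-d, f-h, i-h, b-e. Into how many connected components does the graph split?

Starting from a we can reach a, d, g. That is one component of size 3.
Starting from b we can reach b, c, e. That is one component of size 3.
Starting from f we can reach f, h, i. That is one component of size 3.
Total: 3 components.

3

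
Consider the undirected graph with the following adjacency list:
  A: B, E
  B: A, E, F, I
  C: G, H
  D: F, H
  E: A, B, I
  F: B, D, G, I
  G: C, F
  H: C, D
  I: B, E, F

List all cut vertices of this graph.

Removing F increases the component count from 1 to 2, so F is a cut vertex.
By contrast removing E leaves 1 component; it is not a cut vertex. No other vertex is a cut vertex either.

F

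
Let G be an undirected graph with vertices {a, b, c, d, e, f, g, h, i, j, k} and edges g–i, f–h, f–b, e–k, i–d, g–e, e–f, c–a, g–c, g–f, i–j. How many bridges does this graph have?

The edges on the cycle g-e-f-g are not bridges since each lies on that cycle.
But removing b–f disconnects b from f; removing e–k disconnects e from k; removing g–c disconnects g from c; removing j–i disconnects j from i — these are bridges.
In total 8 edges are bridges.

8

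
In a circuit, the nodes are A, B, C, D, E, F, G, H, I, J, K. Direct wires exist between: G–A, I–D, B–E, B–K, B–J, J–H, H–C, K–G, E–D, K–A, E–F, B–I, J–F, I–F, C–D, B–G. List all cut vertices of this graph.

Removing B increases the component count from 1 to 2, so B is a cut vertex.
By contrast removing J leaves 1 component; it is not a cut vertex. No other vertex is a cut vertex either.

B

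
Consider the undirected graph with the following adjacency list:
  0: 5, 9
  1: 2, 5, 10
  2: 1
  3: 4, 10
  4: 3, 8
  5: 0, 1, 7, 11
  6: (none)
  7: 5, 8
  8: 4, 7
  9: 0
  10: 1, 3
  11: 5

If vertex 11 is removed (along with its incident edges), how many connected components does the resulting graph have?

2

With 11 gone, the remaining components are: {6}; {0, 1, 2, 3, 4, 5, 7, 8, 9, 10}.
That is 2 components.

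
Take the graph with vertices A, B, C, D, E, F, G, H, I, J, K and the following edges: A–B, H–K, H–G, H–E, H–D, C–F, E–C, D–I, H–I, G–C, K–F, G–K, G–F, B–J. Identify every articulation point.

Removing B increases the component count from 2 to 3, so B is a cut vertex.
Removing H increases the component count from 2 to 3, so H is a cut vertex.
By contrast removing I leaves 2 components; it is not a cut vertex. No other vertex is a cut vertex either.

B, H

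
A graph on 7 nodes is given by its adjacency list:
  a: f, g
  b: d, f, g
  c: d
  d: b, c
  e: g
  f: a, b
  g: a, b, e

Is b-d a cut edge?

Yes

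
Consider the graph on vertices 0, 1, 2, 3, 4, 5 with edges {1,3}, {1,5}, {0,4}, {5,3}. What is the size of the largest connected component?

2 is isolated — a component by itself.
Starting from 0 we can reach 0, 4. That is one component of size 2.
Starting from 1 we can reach 1, 3, 5. That is one component of size 3.
The largest has 3 vertices.

3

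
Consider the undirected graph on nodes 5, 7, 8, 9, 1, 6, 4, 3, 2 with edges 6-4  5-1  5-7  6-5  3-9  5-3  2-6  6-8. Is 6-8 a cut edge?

Removing 6-8 leaves no path between 6 and 8: the component count goes from 1 to 2. So it is a bridge.

Yes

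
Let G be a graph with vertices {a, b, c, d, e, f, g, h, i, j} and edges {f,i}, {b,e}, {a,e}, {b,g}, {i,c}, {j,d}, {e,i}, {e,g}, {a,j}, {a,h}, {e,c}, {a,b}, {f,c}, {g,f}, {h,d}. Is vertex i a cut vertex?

Deleting i leaves 1 component (was 1) (its neighbors c, e, f remain connected to each other), so i is not a cut vertex.

No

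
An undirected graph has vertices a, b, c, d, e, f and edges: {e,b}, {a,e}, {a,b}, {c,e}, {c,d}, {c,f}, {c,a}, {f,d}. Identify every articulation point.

c

Removing c increases the component count from 1 to 2, so c is a cut vertex.
By contrast removing f leaves 1 component; it is not a cut vertex. No other vertex is a cut vertex either.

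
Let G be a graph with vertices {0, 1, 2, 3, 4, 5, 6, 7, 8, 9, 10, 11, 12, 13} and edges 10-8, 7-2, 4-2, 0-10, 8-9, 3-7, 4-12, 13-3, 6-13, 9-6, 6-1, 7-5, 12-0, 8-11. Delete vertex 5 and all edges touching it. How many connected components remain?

1

With 5 gone, the remaining components are: {0, 1, 2, 3, 4, 6, 7, 8, 9, 10, 11, 12, 13}.
That is 1 component.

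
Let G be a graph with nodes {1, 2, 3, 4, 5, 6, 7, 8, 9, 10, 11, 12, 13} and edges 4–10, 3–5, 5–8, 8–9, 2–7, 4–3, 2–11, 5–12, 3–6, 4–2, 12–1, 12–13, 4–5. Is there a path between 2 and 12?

Yes

From 2 we can reach 1, 2, 3, 4, 5, 6, 7, 8, 9, 10, 11, 12, 13, which includes 12.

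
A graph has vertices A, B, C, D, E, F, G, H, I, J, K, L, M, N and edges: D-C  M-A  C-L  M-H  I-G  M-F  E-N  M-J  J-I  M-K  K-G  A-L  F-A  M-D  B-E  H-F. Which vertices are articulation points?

E, M

Removing E increases the component count from 2 to 3, so E is a cut vertex.
Removing M increases the component count from 2 to 3, so M is a cut vertex.
By contrast removing H leaves 2 components; it is not a cut vertex. No other vertex is a cut vertex either.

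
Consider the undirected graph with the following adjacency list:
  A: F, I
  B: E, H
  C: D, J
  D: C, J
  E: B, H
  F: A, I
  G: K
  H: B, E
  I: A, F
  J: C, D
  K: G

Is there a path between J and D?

Yes

From J we can reach C, D, J, which includes D.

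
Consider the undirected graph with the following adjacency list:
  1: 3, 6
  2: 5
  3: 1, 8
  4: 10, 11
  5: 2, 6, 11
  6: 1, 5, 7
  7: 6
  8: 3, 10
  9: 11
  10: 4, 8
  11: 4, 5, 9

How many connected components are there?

1

Starting from 1 we can reach 1, 2, 3, 4, 5, 6, 7, 8, 9, 10, 11. That is one component of size 11.
Total: 1 component.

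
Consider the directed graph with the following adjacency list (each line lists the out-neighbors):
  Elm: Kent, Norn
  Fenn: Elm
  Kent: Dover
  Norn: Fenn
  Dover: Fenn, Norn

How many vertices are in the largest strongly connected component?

{Elm, Fenn, Kent, Norn, Dover} are all mutually reachable — one SCC of size 5.
The largest has 5 vertices.

5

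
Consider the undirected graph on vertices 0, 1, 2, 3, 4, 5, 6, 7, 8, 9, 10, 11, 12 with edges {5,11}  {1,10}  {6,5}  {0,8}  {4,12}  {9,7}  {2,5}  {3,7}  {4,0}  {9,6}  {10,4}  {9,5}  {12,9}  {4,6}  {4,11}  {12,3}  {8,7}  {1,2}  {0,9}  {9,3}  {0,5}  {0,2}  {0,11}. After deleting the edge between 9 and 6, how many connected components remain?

9 and 6 are still connected via 9-5-6, so the component count stays at 1.

1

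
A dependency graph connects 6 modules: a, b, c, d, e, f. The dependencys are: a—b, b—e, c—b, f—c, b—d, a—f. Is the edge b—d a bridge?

Removing b—d leaves no path between b and d: the component count goes from 1 to 2. So it is a bridge.

Yes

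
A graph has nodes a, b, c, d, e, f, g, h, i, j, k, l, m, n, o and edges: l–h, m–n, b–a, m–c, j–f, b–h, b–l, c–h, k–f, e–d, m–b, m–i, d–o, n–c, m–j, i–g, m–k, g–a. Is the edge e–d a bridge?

Removing e–d leaves no path between e and d: the component count goes from 2 to 3. So it is a bridge.

Yes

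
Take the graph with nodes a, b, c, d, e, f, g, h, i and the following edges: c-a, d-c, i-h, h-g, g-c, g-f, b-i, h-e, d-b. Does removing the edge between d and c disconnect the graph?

No

After removing d-c, the path d-b-i-h-g-c still connects them, so the edge is not a bridge.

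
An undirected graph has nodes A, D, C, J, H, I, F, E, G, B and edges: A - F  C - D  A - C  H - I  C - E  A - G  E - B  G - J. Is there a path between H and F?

No

The component containing H is {H, I}, and F is not in it.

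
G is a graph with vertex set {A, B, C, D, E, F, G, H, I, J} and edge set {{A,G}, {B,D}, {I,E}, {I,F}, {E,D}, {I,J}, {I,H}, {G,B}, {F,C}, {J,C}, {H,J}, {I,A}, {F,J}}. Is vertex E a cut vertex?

No

Deleting E leaves 1 component (was 1) (its neighbors D, I remain connected to each other), so E is not a cut vertex.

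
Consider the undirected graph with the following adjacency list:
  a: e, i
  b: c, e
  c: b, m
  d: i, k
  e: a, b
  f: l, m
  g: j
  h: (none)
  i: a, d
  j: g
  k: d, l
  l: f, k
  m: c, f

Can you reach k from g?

The component containing g is {g, j}, and k is not in it.

No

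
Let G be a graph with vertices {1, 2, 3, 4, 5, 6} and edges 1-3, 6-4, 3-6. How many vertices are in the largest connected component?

2 is isolated — a component by itself.
5 is isolated — a component by itself.
Starting from 1 we can reach 1, 3, 4, 6. That is one component of size 4.
The largest has 4 vertices.

4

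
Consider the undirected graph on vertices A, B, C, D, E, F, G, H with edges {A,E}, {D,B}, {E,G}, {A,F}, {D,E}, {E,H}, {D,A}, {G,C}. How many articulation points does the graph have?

Removing A increases the component count from 1 to 2, so A is a cut vertex.
Removing D increases the component count from 1 to 2, so D is a cut vertex.
Removing E increases the component count from 1 to 3, so E is a cut vertex.
Likewise G is a cut vertex.
By contrast removing F leaves 1 component; it is not a cut vertex. No other vertex is a cut vertex either.

4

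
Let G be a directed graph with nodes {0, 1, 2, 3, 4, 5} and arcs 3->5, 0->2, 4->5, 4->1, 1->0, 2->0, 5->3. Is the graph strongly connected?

No

There is no directed path from 1 to 3, so the graph is not strongly connected.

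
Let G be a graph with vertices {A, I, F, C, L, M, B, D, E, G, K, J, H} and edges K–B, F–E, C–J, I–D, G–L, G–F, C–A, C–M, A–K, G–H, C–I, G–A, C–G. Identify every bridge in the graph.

The edges on the cycle C-G-A-C are not bridges since each lies on that cycle.
But removing M–C disconnects M from C; removing C–I disconnects C from I; removing G–H disconnects G from H; removing F–G disconnects F from G — these are bridges.
In total 10 edges are bridges.

A-K, B-K, C-I, C-J, C-M, D-I, E-F, F-G, G-H, G-L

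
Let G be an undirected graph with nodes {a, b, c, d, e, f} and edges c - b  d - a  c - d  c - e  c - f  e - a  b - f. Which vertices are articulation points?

c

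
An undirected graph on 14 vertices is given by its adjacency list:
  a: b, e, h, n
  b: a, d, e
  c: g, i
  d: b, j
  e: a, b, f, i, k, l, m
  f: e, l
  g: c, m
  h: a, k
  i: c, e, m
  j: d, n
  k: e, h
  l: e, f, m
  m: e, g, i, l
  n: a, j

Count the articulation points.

1

Removing e increases the component count from 1 to 2, so e is a cut vertex.
By contrast removing n leaves 1 component; it is not a cut vertex. No other vertex is a cut vertex either.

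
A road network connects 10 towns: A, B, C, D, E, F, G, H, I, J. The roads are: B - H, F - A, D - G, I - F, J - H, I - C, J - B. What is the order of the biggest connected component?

4

E is isolated — a component by itself.
Starting from D we can reach D, G. That is one component of size 2.
Starting from B we can reach B, H, J. That is one component of size 3.
Starting from A we can reach A, C, F, I. That is one component of size 4.
The largest has 4 vertices.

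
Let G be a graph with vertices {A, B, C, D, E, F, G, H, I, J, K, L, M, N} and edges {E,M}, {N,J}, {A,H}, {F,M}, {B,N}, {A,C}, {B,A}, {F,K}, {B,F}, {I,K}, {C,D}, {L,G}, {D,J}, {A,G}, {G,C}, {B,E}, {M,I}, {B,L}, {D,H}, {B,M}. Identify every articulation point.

B

Removing B increases the component count from 1 to 2, so B is a cut vertex.
By contrast removing H leaves 1 component; it is not a cut vertex. No other vertex is a cut vertex either.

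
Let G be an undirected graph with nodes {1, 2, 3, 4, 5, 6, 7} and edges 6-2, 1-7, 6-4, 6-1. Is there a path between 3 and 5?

The component containing 3 is {3}, and 5 is not in it.

No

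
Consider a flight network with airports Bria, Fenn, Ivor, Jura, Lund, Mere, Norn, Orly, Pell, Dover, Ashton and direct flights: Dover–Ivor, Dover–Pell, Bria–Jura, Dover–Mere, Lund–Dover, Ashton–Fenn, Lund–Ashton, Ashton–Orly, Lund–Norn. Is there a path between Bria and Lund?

The component containing Bria is {Bria, Jura}, and Lund is not in it.

No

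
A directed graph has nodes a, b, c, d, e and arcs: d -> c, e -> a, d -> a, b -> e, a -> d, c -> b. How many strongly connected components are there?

{a, b, c, d, e} are all mutually reachable — one SCC of size 5.
That gives 1 strongly connected component.

1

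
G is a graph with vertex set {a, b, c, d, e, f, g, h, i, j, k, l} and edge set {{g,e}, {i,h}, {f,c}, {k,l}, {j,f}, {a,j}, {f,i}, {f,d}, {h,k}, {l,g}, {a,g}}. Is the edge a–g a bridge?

No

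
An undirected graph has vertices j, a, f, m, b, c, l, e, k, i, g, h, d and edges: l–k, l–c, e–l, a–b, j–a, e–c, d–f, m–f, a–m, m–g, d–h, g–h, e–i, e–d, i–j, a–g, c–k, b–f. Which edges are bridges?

The edges on the cycle e-l-k-c-e are not bridges since each lies on that cycle.
Every edge lies on some cycle, so there are no bridges.

none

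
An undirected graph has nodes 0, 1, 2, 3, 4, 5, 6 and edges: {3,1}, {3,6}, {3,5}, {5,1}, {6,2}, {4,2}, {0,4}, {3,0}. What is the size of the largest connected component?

Starting from 0 we can reach 0, 1, 2, 3, 4, 5, 6. That is one component of size 7.
The largest has 7 vertices.

7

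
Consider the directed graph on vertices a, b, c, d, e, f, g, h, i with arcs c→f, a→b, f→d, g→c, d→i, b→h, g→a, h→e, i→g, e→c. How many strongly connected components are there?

1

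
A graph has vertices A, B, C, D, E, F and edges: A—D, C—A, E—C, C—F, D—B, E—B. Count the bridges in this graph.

1

The edges on the cycle E-C-A-D-B-E are not bridges since each lies on that cycle.
But removing C—F disconnects C from F — this is a bridge.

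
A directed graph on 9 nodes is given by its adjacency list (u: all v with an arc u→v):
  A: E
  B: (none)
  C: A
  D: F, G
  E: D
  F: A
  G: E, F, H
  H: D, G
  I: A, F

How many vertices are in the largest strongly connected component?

6

{A, D, E, F, G, H} are all mutually reachable — one SCC of size 6.
{B} is an SCC by itself.
{C} is an SCC by itself.
{I} is an SCC by itself.
The largest has 6 vertices.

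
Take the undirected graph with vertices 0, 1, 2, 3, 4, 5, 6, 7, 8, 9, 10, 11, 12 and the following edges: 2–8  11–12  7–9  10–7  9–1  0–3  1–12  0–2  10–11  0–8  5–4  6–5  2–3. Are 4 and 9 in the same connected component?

The component containing 4 is {4, 5, 6}, and 9 is not in it.

No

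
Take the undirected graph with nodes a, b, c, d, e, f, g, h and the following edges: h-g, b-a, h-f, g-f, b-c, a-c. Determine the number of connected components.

e is isolated — a component by itself.
d is isolated — a component by itself.
Starting from a we can reach a, b, c. That is one component of size 3.
Starting from f we can reach f, g, h. That is one component of size 3.
Total: 4 components.

4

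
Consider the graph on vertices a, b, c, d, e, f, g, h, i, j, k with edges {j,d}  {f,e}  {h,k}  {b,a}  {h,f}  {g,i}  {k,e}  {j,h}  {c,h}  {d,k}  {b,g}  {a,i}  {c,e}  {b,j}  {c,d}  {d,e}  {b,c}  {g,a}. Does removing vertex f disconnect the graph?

No

Deleting f leaves 1 component (was 1) (its neighbors e, h remain connected to each other), so f is not a cut vertex.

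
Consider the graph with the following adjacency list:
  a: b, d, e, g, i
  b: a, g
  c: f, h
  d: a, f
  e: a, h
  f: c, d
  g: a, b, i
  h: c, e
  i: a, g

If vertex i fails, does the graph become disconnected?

No

Deleting i leaves 1 component (was 1) (its neighbors a, g remain connected to each other), so i is not a cut vertex.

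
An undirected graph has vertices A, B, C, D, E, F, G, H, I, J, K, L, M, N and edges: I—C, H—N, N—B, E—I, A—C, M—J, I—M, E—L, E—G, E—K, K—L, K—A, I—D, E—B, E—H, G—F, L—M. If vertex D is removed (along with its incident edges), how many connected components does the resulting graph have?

1

With D gone, the remaining components are: {A, B, C, E, F, G, H, I, J, K, L, M, N}.
That is 1 component.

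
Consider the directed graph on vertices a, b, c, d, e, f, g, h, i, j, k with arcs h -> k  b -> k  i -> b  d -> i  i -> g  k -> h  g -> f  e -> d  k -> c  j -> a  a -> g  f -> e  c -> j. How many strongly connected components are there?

1

{a, b, c, d, e, f, g, h, i, j, k} are all mutually reachable — one SCC of size 11.
That gives 1 strongly connected component.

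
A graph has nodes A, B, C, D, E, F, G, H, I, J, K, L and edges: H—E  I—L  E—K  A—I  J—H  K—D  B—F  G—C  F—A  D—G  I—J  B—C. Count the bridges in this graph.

1

The edges on the cycle B-F-A-I-J-H-E-K-D-G-C-B are not bridges since each lies on that cycle.
But removing L—I disconnects L from I — this is a bridge.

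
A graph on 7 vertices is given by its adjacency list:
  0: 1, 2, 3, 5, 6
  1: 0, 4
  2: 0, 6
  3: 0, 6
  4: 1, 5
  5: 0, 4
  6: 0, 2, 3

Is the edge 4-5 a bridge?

No

After removing 4-5, the path 4-1-0-5 still connects them, so the edge is not a bridge.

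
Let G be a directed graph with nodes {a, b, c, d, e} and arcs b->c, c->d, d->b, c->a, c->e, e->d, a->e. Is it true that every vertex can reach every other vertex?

From c we can reach every vertex (a, b, c, d, e), and every vertex can reach c (a, b, c, d, e). So the whole graph is one strongly connected component.

Yes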